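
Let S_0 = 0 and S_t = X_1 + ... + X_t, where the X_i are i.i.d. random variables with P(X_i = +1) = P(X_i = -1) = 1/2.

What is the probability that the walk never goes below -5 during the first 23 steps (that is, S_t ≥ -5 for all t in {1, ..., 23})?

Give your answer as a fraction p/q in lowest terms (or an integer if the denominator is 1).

Let f(t,s) = #length-t paths at position s with S_1..S_t all ≥ -5.
f(t,s) = f(t-1,s-1) + f(t-1,s+1) for s ≥ -5; f(t,s) = 0 for s < -5.
t=0: f(0,0)=1
t=1: f(1,-1)=1 f(1,1)=1
t=2: f(2,-2)=1 f(2,0)=2 f(2,2)=1
t=3: f(3,-3)=1 f(3,-1)=3 f(3,1)=3 f(3,3)=1
t=4: f(4,-4)=1 f(4,-2)=4 f(4,0)=6 f(4,2)=4 f(4,4)=1
t=5: f(5,-5)=1 f(5,-3)=5 f(5,-1)=10 f(5,1)=10 f(5,3)=5 f(5,5)=1
t=6: f(6,-4)=6 f(6,-2)=15 f(6,0)=20 f(6,2)=15 f(6,4)=6 f(6,6)=1
t=7: f(7,-5)=6 f(7,-3)=21 f(7,-1)=35 f(7,1)=35 f(7,3)=21 f(7,5)=7 f(7,7)=1
t=8: f(8,-4)=27 f(8,-2)=56 f(8,0)=70 f(8,2)=56 f(8,4)=28 f(8,6)=8 f(8,8)=1
t=9: f(9,-5)=27 f(9,-3)=83 f(9,-1)=126 f(9,1)=126 f(9,3)=84 f(9,5)=36 f(9,7)=9 f(9,9)=1
t=10: f(10,-4)=110 f(10,-2)=209 f(10,0)=252 f(10,2)=210 f(10,4)=120 f(10,6)=45 f(10,8)=10 f(10,10)=1
t=11: f(11,-5)=110 f(11,-3)=319 f(11,-1)=461 f(11,1)=462 f(11,3)=330 f(11,5)=165 f(11,7)=55 f(11,9)=11 f(11,11)=1
t=12: f(12,-4)=429 f(12,-2)=780 f(12,0)=923 f(12,2)=792 f(12,4)=495 f(12,6)=220 f(12,8)=66 f(12,10)=12 f(12,12)=1
t=13: f(13,-5)=429 f(13,-3)=1209 f(13,-1)=1703 f(13,1)=1715 f(13,3)=1287 f(13,5)=715 f(13,7)=286 f(13,9)=78 f(13,11)=13 f(13,13)=1
t=14: f(14,-4)=1638 f(14,-2)=2912 f(14,0)=3418 f(14,2)=3002 f(14,4)=2002 f(14,6)=1001 f(14,8)=364 f(14,10)=91 f(14,12)=14 f(14,14)=1
t=15: f(15,-5)=1638 f(15,-3)=4550 f(15,-1)=6330 f(15,1)=6420 f(15,3)=5004 f(15,5)=3003 f(15,7)=1365 f(15,9)=455 f(15,11)=105 f(15,13)=15 f(15,15)=1
t=16: f(16,-4)=6188 f(16,-2)=10880 f(16,0)=12750 f(16,2)=11424 f(16,4)=8007 f(16,6)=4368 f(16,8)=1820 f(16,10)=560 f(16,12)=120 f(16,14)=16 f(16,16)=1
t=17: f(17,-5)=6188 f(17,-3)=17068 f(17,-1)=23630 f(17,1)=24174 f(17,3)=19431 f(17,5)=12375 f(17,7)=6188 f(17,9)=2380 f(17,11)=680 f(17,13)=136 f(17,15)=17 f(17,17)=1
t=18: f(18,-4)=23256 f(18,-2)=40698 f(18,0)=47804 f(18,2)=43605 f(18,4)=31806 f(18,6)=18563 f(18,8)=8568 f(18,10)=3060 f(18,12)=816 f(18,14)=153 f(18,16)=18 f(18,18)=1
t=19: f(19,-5)=23256 f(19,-3)=63954 f(19,-1)=88502 f(19,1)=91409 f(19,3)=75411 f(19,5)=50369 f(19,7)=27131 f(19,9)=11628 f(19,11)=3876 f(19,13)=969 f(19,15)=171 f(19,17)=19 f(19,19)=1
t=20: f(20,-4)=87210 f(20,-2)=152456 f(20,0)=179911 f(20,2)=166820 f(20,4)=125780 f(20,6)=77500 f(20,8)=38759 f(20,10)=15504 f(20,12)=4845 f(20,14)=1140 f(20,16)=190 f(20,18)=20 f(20,20)=1
t=21: f(21,-5)=87210 f(21,-3)=239666 f(21,-1)=332367 f(21,1)=346731 f(21,3)=292600 f(21,5)=203280 f(21,7)=116259 f(21,9)=54263 f(21,11)=20349 f(21,13)=5985 f(21,15)=1330 f(21,17)=210 f(21,19)=21 f(21,21)=1
t=22: f(22,-4)=326876 f(22,-2)=572033 f(22,0)=679098 f(22,2)=639331 f(22,4)=495880 f(22,6)=319539 f(22,8)=170522 f(22,10)=74612 f(22,12)=26334 f(22,14)=7315 f(22,16)=1540 f(22,18)=231 f(22,20)=22 f(22,22)=1
t=23: f(23,-5)=326876 f(23,-3)=898909 f(23,-1)=1251131 f(23,1)=1318429 f(23,3)=1135211 f(23,5)=815419 f(23,7)=490061 f(23,9)=245134 f(23,11)=100946 f(23,13)=33649 f(23,15)=8855 f(23,17)=1771 f(23,19)=253 f(23,21)=23 f(23,23)=1
Σ_s f(23,s) = 6626668
P = 6626668/8388608 = 1656667/2097152

Answer: 1656667/2097152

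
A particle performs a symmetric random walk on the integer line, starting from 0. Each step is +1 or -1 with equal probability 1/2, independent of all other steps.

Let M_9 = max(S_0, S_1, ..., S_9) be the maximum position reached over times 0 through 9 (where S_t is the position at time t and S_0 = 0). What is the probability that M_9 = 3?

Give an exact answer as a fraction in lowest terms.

Answer: 21/128

Derivation:
Let M_9 = max(S_0,...,S_9). Use the reflection principle: for j ≥ 1, #{paths with M_9 ≥ j} = #{S_9 ≥ j} + #{S_9 ≥ j+1}.
By reflection, #{M_9 ≥ 3} = #{S_9 ≥ 3} + #{S_9 ≥ 4} = 130 + 46 = 176.
#{M_9 ≥ 4} = #{S_9 ≥ 4} + #{S_9 ≥ 5} = 46 + 46 = 92.
#{M_9 = 3} = 176 - 92 = 84.
P(M_9 = 3) = 84/512 = 21/128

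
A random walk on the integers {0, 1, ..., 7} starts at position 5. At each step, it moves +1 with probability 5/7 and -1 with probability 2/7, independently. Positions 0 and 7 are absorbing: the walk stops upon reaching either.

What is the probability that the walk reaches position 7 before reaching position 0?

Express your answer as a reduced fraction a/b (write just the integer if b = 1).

Biased walk: p = 5/7, q = 2/7, r = q/p = 2/5
Gambler's ruin: P(hit 7 before 0 | start at 5) = (1 - r^a)/(1 - r^N)
r^5 = 32/3125; r^7 = 128/78125
P = (1 - 32/3125) / (1 - 128/78125) = 3093/3125 / 77997/78125 = 25775/25999

Answer: 25775/25999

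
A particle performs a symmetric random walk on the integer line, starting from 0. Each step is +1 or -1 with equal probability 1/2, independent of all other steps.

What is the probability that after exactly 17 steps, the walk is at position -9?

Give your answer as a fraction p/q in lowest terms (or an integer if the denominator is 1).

To reach position -9 after 17 steps: need 4 steps of +1 and 13 of -1.
Favorable paths: C(17,4) = 2380
Total paths: 2^17 = 131072
P = 2380/131072 = 595/32768

Answer: 595/32768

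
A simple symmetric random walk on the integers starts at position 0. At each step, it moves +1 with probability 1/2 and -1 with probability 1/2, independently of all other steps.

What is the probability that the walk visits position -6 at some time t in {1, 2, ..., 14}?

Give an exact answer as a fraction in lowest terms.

Count via complement. Let g(t,s) = #length-t paths at position s with S_1..S_t all ≠ -6.
g(t,s) = g(t-1,s-1) + g(t-1,s+1) for s ≠ -6; g(t,-6) = 0.
t=0: g(0,0)=1
t=1: g(1,-1)=1 g(1,1)=1
t=2: g(2,-2)=1 g(2,0)=2 g(2,2)=1
t=3: g(3,-3)=1 g(3,-1)=3 g(3,1)=3 g(3,3)=1
t=4: g(4,-4)=1 g(4,-2)=4 g(4,0)=6 g(4,2)=4 g(4,4)=1
t=5: g(5,-5)=1 g(5,-3)=5 g(5,-1)=10 g(5,1)=10 g(5,3)=5 g(5,5)=1
t=6: g(6,-4)=6 g(6,-2)=15 g(6,0)=20 g(6,2)=15 g(6,4)=6 g(6,6)=1
t=7: g(7,-5)=6 g(7,-3)=21 g(7,-1)=35 g(7,1)=35 g(7,3)=21 g(7,5)=7 g(7,7)=1
t=8: g(8,-4)=27 g(8,-2)=56 g(8,0)=70 g(8,2)=56 g(8,4)=28 g(8,6)=8 g(8,8)=1
t=9: g(9,-5)=27 g(9,-3)=83 g(9,-1)=126 g(9,1)=126 g(9,3)=84 g(9,5)=36 g(9,7)=9 g(9,9)=1
t=10: g(10,-4)=110 g(10,-2)=209 g(10,0)=252 g(10,2)=210 g(10,4)=120 g(10,6)=45 g(10,8)=10 g(10,10)=1
t=11: g(11,-5)=110 g(11,-3)=319 g(11,-1)=461 g(11,1)=462 g(11,3)=330 g(11,5)=165 g(11,7)=55 g(11,9)=11 g(11,11)=1
t=12: g(12,-4)=429 g(12,-2)=780 g(12,0)=923 g(12,2)=792 g(12,4)=495 g(12,6)=220 g(12,8)=66 g(12,10)=12 g(12,12)=1
t=13: g(13,-5)=429 g(13,-3)=1209 g(13,-1)=1703 g(13,1)=1715 g(13,3)=1287 g(13,5)=715 g(13,7)=286 g(13,9)=78 g(13,11)=13 g(13,13)=1
t=14: g(14,-4)=1638 g(14,-2)=2912 g(14,0)=3418 g(14,2)=3002 g(14,4)=2002 g(14,6)=1001 g(14,8)=364 g(14,10)=91 g(14,12)=14 g(14,14)=1
Paths never hitting -6: Σ_s g(14,s) = 14443
Paths hitting -6: 2^14 - 14443 = 1941
P = 1941/16384 = 1941/16384

Answer: 1941/16384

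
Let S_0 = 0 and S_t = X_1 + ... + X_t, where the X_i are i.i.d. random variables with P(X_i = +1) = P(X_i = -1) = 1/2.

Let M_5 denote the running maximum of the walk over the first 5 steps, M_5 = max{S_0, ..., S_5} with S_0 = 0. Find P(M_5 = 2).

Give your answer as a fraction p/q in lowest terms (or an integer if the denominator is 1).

Answer: 5/32

Derivation:
Let M_5 = max(S_0,...,S_5). Use the reflection principle: for j ≥ 1, #{paths with M_5 ≥ j} = #{S_5 ≥ j} + #{S_5 ≥ j+1}.
By reflection, #{M_5 ≥ 2} = #{S_5 ≥ 2} + #{S_5 ≥ 3} = 6 + 6 = 12.
#{M_5 ≥ 3} = #{S_5 ≥ 3} + #{S_5 ≥ 4} = 6 + 1 = 7.
#{M_5 = 2} = 12 - 7 = 5.
P(M_5 = 2) = 5/32 = 5/32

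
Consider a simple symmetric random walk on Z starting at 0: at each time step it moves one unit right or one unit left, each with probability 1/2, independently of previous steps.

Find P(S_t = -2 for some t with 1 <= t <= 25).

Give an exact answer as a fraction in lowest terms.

Count via complement. Let g(t,s) = #length-t paths at position s with S_1..S_t all ≠ -2.
g(t,s) = g(t-1,s-1) + g(t-1,s+1) for s ≠ -2; g(t,-2) = 0.
t=0: g(0,0)=1
t=1: g(1,-1)=1 g(1,1)=1
t=2: g(2,0)=2 g(2,2)=1
t=3: g(3,-1)=2 g(3,1)=3 g(3,3)=1
t=4: g(4,0)=5 g(4,2)=4 g(4,4)=1
t=5: g(5,-1)=5 g(5,1)=9 g(5,3)=5 g(5,5)=1
t=6: g(6,0)=14 g(6,2)=14 g(6,4)=6 g(6,6)=1
t=7: g(7,-1)=14 g(7,1)=28 g(7,3)=20 g(7,5)=7 g(7,7)=1
t=8: g(8,0)=42 g(8,2)=48 g(8,4)=27 g(8,6)=8 g(8,8)=1
t=9: g(9,-1)=42 g(9,1)=90 g(9,3)=75 g(9,5)=35 g(9,7)=9 g(9,9)=1
t=10: g(10,0)=132 g(10,2)=165 g(10,4)=110 g(10,6)=44 g(10,8)=10 g(10,10)=1
t=11: g(11,-1)=132 g(11,1)=297 g(11,3)=275 g(11,5)=154 g(11,7)=54 g(11,9)=11 g(11,11)=1
t=12: g(12,0)=429 g(12,2)=572 g(12,4)=429 g(12,6)=208 g(12,8)=65 g(12,10)=12 g(12,12)=1
t=13: g(13,-1)=429 g(13,1)=1001 g(13,3)=1001 g(13,5)=637 g(13,7)=273 g(13,9)=77 g(13,11)=13 g(13,13)=1
t=14: g(14,0)=1430 g(14,2)=2002 g(14,4)=1638 g(14,6)=910 g(14,8)=350 g(14,10)=90 g(14,12)=14 g(14,14)=1
t=15: g(15,-1)=1430 g(15,1)=3432 g(15,3)=3640 g(15,5)=2548 g(15,7)=1260 g(15,9)=440 g(15,11)=104 g(15,13)=15 g(15,15)=1
t=16: g(16,0)=4862 g(16,2)=7072 g(16,4)=6188 g(16,6)=3808 g(16,8)=1700 g(16,10)=544 g(16,12)=119 g(16,14)=16 g(16,16)=1
t=17: g(17,-1)=4862 g(17,1)=11934 g(17,3)=13260 g(17,5)=9996 g(17,7)=5508 g(17,9)=2244 g(17,11)=663 g(17,13)=135 g(17,15)=17 g(17,17)=1
t=18: g(18,0)=16796 g(18,2)=25194 g(18,4)=23256 g(18,6)=15504 g(18,8)=7752 g(18,10)=2907 g(18,12)=798 g(18,14)=152 g(18,16)=18 g(18,18)=1
t=19: g(19,-1)=16796 g(19,1)=41990 g(19,3)=48450 g(19,5)=38760 g(19,7)=23256 g(19,9)=10659 g(19,11)=3705 g(19,13)=950 g(19,15)=170 g(19,17)=19 g(19,19)=1
t=20: g(20,0)=58786 g(20,2)=90440 g(20,4)=87210 g(20,6)=62016 g(20,8)=33915 g(20,10)=14364 g(20,12)=4655 g(20,14)=1120 g(20,16)=189 g(20,18)=20 g(20,20)=1
t=21: g(21,-1)=58786 g(21,1)=149226 g(21,3)=177650 g(21,5)=149226 g(21,7)=95931 g(21,9)=48279 g(21,11)=19019 g(21,13)=5775 g(21,15)=1309 g(21,17)=209 g(21,19)=21 g(21,21)=1
t=22: g(22,0)=208012 g(22,2)=326876 g(22,4)=326876 g(22,6)=245157 g(22,8)=144210 g(22,10)=67298 g(22,12)=24794 g(22,14)=7084 g(22,16)=1518 g(22,18)=230 g(22,20)=22 g(22,22)=1
t=23: g(23,-1)=208012 g(23,1)=534888 g(23,3)=653752 g(23,5)=572033 g(23,7)=389367 g(23,9)=211508 g(23,11)=92092 g(23,13)=31878 g(23,15)=8602 g(23,17)=1748 g(23,19)=252 g(23,21)=23 g(23,23)=1
t=24: g(24,0)=742900 g(24,2)=1188640 g(24,4)=1225785 g(24,6)=961400 g(24,8)=600875 g(24,10)=303600 g(24,12)=123970 g(24,14)=40480 g(24,16)=10350 g(24,18)=2000 g(24,20)=275 g(24,22)=24 g(24,24)=1
t=25: g(25,-1)=742900 g(25,1)=1931540 g(25,3)=2414425 g(25,5)=2187185 g(25,7)=1562275 g(25,9)=904475 g(25,11)=427570 g(25,13)=164450 g(25,15)=50830 g(25,17)=12350 g(25,19)=2275 g(25,21)=299 g(25,23)=25 g(25,25)=1
Paths never hitting -2: Σ_s g(25,s) = 10400600
Paths hitting -2: 2^25 - 10400600 = 23153832
P = 23153832/33554432 = 2894229/4194304

Answer: 2894229/4194304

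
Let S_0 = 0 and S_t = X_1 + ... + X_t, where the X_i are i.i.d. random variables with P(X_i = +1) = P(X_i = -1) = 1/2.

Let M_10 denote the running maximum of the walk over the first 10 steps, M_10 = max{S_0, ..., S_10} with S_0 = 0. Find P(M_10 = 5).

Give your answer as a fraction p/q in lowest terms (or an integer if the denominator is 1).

Let M_10 = max(S_0,...,S_10). Use the reflection principle: for j ≥ 1, #{paths with M_10 ≥ j} = #{S_10 ≥ j} + #{S_10 ≥ j+1}.
By reflection, #{M_10 ≥ 5} = #{S_10 ≥ 5} + #{S_10 ≥ 6} = 56 + 56 = 112.
#{M_10 ≥ 6} = #{S_10 ≥ 6} + #{S_10 ≥ 7} = 56 + 11 = 67.
#{M_10 = 5} = 112 - 67 = 45.
P(M_10 = 5) = 45/1024 = 45/1024

Answer: 45/1024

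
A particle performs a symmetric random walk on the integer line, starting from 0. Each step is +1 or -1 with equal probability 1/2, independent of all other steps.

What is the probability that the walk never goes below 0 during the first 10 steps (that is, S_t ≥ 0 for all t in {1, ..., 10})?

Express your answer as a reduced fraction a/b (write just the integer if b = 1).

Answer: 63/256

Derivation:
Let f(t,s) = #length-t paths at position s with S_1..S_t all ≥ 0.
f(t,s) = f(t-1,s-1) + f(t-1,s+1) for s ≥ 0; f(t,s) = 0 for s < 0.
t=0: f(0,0)=1
t=1: f(1,1)=1
t=2: f(2,0)=1 f(2,2)=1
t=3: f(3,1)=2 f(3,3)=1
t=4: f(4,0)=2 f(4,2)=3 f(4,4)=1
t=5: f(5,1)=5 f(5,3)=4 f(5,5)=1
t=6: f(6,0)=5 f(6,2)=9 f(6,4)=5 f(6,6)=1
t=7: f(7,1)=14 f(7,3)=14 f(7,5)=6 f(7,7)=1
t=8: f(8,0)=14 f(8,2)=28 f(8,4)=20 f(8,6)=7 f(8,8)=1
t=9: f(9,1)=42 f(9,3)=48 f(9,5)=27 f(9,7)=8 f(9,9)=1
t=10: f(10,0)=42 f(10,2)=90 f(10,4)=75 f(10,6)=35 f(10,8)=9 f(10,10)=1
Σ_s f(10,s) = 252
P = 252/1024 = 63/256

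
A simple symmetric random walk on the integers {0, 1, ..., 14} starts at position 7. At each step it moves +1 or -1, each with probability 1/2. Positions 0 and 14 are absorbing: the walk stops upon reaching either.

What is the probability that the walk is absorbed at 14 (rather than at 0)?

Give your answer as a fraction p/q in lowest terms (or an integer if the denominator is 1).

Symmetric walk (p = 1/2): the harmonic-function argument gives P(hit 14 before 0 | start at 7) = a/N.
P = 7/14 = 1/2

Answer: 1/2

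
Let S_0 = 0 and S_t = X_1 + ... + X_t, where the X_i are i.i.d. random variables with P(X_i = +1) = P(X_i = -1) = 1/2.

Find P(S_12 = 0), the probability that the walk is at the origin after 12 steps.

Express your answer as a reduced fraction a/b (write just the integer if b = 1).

Answer: 231/1024

Derivation:
To return to 0 after 12 steps: need exactly 6 steps of +1 and 6 of -1.
Favorable paths: C(12,6) = 924
Total paths: 2^12 = 4096
P = 924/4096 = 231/1024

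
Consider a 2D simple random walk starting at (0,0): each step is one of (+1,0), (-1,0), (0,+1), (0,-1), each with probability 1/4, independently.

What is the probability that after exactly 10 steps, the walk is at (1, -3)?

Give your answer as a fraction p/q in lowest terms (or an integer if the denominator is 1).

Let h be the number of horizontal steps (so 10-h are vertical). To end at (1,-3) need (h+1)/2 right-steps and ((10-h)-3)/2 up-steps.
Sum over h with 1 ≤ h ≤ 7, h ≡ 1 (mod 2), 10-h ≡ 1 (mod 2):
h=1: C(10,1)·C(1,1)·C(9,3) = 10·1·84 = 840
h=3: C(10,3)·C(3,2)·C(7,2) = 120·3·21 = 7560
h=5: C(10,5)·C(5,3)·C(5,1) = 252·10·5 = 12600
h=7: C(10,7)·C(7,4)·C(3,0) = 120·35·1 = 4200
Total favorable: 25200
Total paths: 4^10 = 1048576
P = 25200/1048576 = 1575/65536

Answer: 1575/65536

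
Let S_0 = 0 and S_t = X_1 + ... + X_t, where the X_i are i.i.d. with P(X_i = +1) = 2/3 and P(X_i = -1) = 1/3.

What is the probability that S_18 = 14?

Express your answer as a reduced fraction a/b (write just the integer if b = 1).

To reach position 14 after 18 steps: need 16 steps of +1 and 2 steps of -1.
Number of such sequences: C(18,16) = 153
Each has probability (2/3)^16 · (1/3)^2 = 65536/387420489
P = 153 · 65536/387420489 = 1114112/43046721

Answer: 1114112/43046721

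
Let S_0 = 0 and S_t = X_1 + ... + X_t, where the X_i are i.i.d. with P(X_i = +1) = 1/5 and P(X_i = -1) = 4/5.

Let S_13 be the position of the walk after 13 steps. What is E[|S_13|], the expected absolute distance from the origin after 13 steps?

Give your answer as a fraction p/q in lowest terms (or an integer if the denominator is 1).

Answer: 1909111893/244140625

Derivation:
S_13 takes values m ≡ 1 (mod 2) with |m| ≤ 13; P(S_13=m) = C(13,(13+m)/2) · (1/5)^((13+m)/2) · (4/5)^((13-m)/2).
Distribution: P(S=-13)=67108864/1220703125, P(S=-11)=218103808/1220703125, P(S=-9)=327155712/1220703125, P(S=-7)=299892736/1220703125, P(S=-5)=37486592/244140625, P(S=-3)=84344832/1220703125, P(S=-1)=28114944/1220703125, P(S=1)=7028736/1220703125, P(S=3)=1317888/1220703125, P(S=5)=36608/244140625, P(S=7)=18304/1220703125, P(S=9)=1248/1220703125, P(S=11)=52/1220703125, P(S=13)=1/1220703125
E[|S_13|] = Σ_m |m|·P(S_13=m) = 1909111893/244140625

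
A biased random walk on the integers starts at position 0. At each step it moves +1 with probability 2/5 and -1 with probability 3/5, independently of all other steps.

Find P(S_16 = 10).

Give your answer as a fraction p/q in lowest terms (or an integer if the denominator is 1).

To reach position 10 after 16 steps: need 13 steps of +1 and 3 steps of -1.
Number of such sequences: C(16,13) = 560
Each has probability (2/5)^13 · (3/5)^3 = 221184/152587890625
P = 560 · 221184/152587890625 = 24772608/30517578125

Answer: 24772608/30517578125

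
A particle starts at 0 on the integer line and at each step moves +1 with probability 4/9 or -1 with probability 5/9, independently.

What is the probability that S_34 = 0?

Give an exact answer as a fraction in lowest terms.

To be at 0 after 34 steps: need exactly 17 steps of +1 and 17 of -1.
Number of such sequences: C(34,17) = 2333606220
Each has probability (4/9)^17 · (5/9)^17 = 13107200000000000000000/278128389443693511257285776231761
P = 2333606220 · 13107200000000000000000/278128389443693511257285776231761 = 1132853460992000000000000000000/10301051460877537453973547267843

Answer: 1132853460992000000000000000000/10301051460877537453973547267843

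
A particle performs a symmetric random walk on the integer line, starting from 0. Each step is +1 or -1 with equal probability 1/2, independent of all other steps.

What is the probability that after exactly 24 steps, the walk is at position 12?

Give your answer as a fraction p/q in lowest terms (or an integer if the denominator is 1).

To reach position 12 after 24 steps: need 18 steps of +1 and 6 of -1.
Favorable paths: C(24,18) = 134596
Total paths: 2^24 = 16777216
P = 134596/16777216 = 33649/4194304

Answer: 33649/4194304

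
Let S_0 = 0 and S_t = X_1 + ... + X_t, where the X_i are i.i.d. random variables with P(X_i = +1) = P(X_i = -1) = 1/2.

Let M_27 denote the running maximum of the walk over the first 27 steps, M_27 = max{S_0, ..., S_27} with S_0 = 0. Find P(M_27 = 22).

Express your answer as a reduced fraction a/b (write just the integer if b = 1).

Let M_27 = max(S_0,...,S_27). Use the reflection principle: for j ≥ 1, #{paths with M_27 ≥ j} = #{S_27 ≥ j} + #{S_27 ≥ j+1}.
By reflection, #{M_27 ≥ 22} = #{S_27 ≥ 22} + #{S_27 ≥ 23} = 379 + 379 = 758.
#{M_27 ≥ 23} = #{S_27 ≥ 23} + #{S_27 ≥ 24} = 379 + 28 = 407.
#{M_27 = 22} = 758 - 407 = 351.
P(M_27 = 22) = 351/134217728 = 351/134217728

Answer: 351/134217728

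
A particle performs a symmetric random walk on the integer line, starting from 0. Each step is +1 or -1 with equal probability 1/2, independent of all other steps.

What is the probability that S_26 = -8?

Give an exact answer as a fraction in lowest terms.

Answer: 1562275/33554432

Derivation:
To reach position -8 after 26 steps: need 9 steps of +1 and 17 of -1.
Favorable paths: C(26,9) = 3124550
Total paths: 2^26 = 67108864
P = 3124550/67108864 = 1562275/33554432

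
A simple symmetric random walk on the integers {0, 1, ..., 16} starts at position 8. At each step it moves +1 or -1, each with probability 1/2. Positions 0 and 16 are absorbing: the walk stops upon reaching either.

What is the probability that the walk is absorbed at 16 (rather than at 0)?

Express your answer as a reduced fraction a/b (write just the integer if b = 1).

Symmetric walk (p = 1/2): the harmonic-function argument gives P(hit 16 before 0 | start at 8) = a/N.
P = 8/16 = 1/2

Answer: 1/2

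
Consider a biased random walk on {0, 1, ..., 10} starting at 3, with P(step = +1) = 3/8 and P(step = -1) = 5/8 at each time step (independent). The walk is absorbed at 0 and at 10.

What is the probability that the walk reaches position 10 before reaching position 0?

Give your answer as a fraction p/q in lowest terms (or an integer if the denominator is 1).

Answer: 107163/4853288

Derivation:
Biased walk: p = 3/8, q = 5/8, r = q/p = 5/3
Gambler's ruin: P(hit 10 before 0 | start at 3) = (1 - r^a)/(1 - r^N)
r^3 = 125/27; r^10 = 9765625/59049
P = (1 - 125/27) / (1 - 9765625/59049) = -98/27 / -9706576/59049 = 107163/4853288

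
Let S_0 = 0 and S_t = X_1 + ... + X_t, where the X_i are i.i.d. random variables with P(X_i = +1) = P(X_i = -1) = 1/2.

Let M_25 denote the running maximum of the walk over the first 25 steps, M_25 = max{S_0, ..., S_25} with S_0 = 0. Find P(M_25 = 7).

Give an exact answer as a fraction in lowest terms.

Let M_25 = max(S_0,...,S_25). Use the reflection principle: for j ≥ 1, #{paths with M_25 ≥ j} = #{S_25 ≥ j} + #{S_25 ≥ j+1}.
By reflection, #{M_25 ≥ 7} = #{S_25 ≥ 7} + #{S_25 ≥ 8} = 3850756 + 1807781 = 5658537.
#{M_25 ≥ 8} = #{S_25 ≥ 8} + #{S_25 ≥ 9} = 1807781 + 1807781 = 3615562.
#{M_25 = 7} = 5658537 - 3615562 = 2042975.
P(M_25 = 7) = 2042975/33554432 = 2042975/33554432

Answer: 2042975/33554432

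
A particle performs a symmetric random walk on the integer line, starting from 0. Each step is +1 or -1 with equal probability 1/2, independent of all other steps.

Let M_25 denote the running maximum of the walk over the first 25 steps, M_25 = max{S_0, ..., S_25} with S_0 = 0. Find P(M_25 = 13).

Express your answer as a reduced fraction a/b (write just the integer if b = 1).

Let M_25 = max(S_0,...,S_25). Use the reflection principle: for j ≥ 1, #{paths with M_25 ≥ j} = #{S_25 ≥ j} + #{S_25 ≥ j+1}.
By reflection, #{M_25 ≥ 13} = #{S_25 ≥ 13} + #{S_25 ≥ 14} = 245506 + 68406 = 313912.
#{M_25 ≥ 14} = #{S_25 ≥ 14} + #{S_25 ≥ 15} = 68406 + 68406 = 136812.
#{M_25 = 13} = 313912 - 136812 = 177100.
P(M_25 = 13) = 177100/33554432 = 44275/8388608

Answer: 44275/8388608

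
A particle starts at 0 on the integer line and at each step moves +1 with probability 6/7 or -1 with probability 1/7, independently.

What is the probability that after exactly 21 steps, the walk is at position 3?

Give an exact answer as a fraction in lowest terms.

To reach position 3 after 21 steps: need 12 steps of +1 and 9 steps of -1.
Number of such sequences: C(21,12) = 293930
Each has probability (6/7)^12 · (1/7)^9 = 2176782336/558545864083284007
P = 293930 · 2176782336/558545864083284007 = 91403090288640/79792266297612001

Answer: 91403090288640/79792266297612001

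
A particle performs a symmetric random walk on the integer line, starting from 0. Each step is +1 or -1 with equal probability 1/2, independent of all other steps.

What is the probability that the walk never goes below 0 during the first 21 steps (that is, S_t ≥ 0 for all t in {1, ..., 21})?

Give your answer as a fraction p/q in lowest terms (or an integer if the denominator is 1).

Let f(t,s) = #length-t paths at position s with S_1..S_t all ≥ 0.
f(t,s) = f(t-1,s-1) + f(t-1,s+1) for s ≥ 0; f(t,s) = 0 for s < 0.
t=0: f(0,0)=1
t=1: f(1,1)=1
t=2: f(2,0)=1 f(2,2)=1
t=3: f(3,1)=2 f(3,3)=1
t=4: f(4,0)=2 f(4,2)=3 f(4,4)=1
t=5: f(5,1)=5 f(5,3)=4 f(5,5)=1
t=6: f(6,0)=5 f(6,2)=9 f(6,4)=5 f(6,6)=1
t=7: f(7,1)=14 f(7,3)=14 f(7,5)=6 f(7,7)=1
t=8: f(8,0)=14 f(8,2)=28 f(8,4)=20 f(8,6)=7 f(8,8)=1
t=9: f(9,1)=42 f(9,3)=48 f(9,5)=27 f(9,7)=8 f(9,9)=1
t=10: f(10,0)=42 f(10,2)=90 f(10,4)=75 f(10,6)=35 f(10,8)=9 f(10,10)=1
t=11: f(11,1)=132 f(11,3)=165 f(11,5)=110 f(11,7)=44 f(11,9)=10 f(11,11)=1
t=12: f(12,0)=132 f(12,2)=297 f(12,4)=275 f(12,6)=154 f(12,8)=54 f(12,10)=11 f(12,12)=1
t=13: f(13,1)=429 f(13,3)=572 f(13,5)=429 f(13,7)=208 f(13,9)=65 f(13,11)=12 f(13,13)=1
t=14: f(14,0)=429 f(14,2)=1001 f(14,4)=1001 f(14,6)=637 f(14,8)=273 f(14,10)=77 f(14,12)=13 f(14,14)=1
t=15: f(15,1)=1430 f(15,3)=2002 f(15,5)=1638 f(15,7)=910 f(15,9)=350 f(15,11)=90 f(15,13)=14 f(15,15)=1
t=16: f(16,0)=1430 f(16,2)=3432 f(16,4)=3640 f(16,6)=2548 f(16,8)=1260 f(16,10)=440 f(16,12)=104 f(16,14)=15 f(16,16)=1
t=17: f(17,1)=4862 f(17,3)=7072 f(17,5)=6188 f(17,7)=3808 f(17,9)=1700 f(17,11)=544 f(17,13)=119 f(17,15)=16 f(17,17)=1
t=18: f(18,0)=4862 f(18,2)=11934 f(18,4)=13260 f(18,6)=9996 f(18,8)=5508 f(18,10)=2244 f(18,12)=663 f(18,14)=135 f(18,16)=17 f(18,18)=1
t=19: f(19,1)=16796 f(19,3)=25194 f(19,5)=23256 f(19,7)=15504 f(19,9)=7752 f(19,11)=2907 f(19,13)=798 f(19,15)=152 f(19,17)=18 f(19,19)=1
t=20: f(20,0)=16796 f(20,2)=41990 f(20,4)=48450 f(20,6)=38760 f(20,8)=23256 f(20,10)=10659 f(20,12)=3705 f(20,14)=950 f(20,16)=170 f(20,18)=19 f(20,20)=1
t=21: f(21,1)=58786 f(21,3)=90440 f(21,5)=87210 f(21,7)=62016 f(21,9)=33915 f(21,11)=14364 f(21,13)=4655 f(21,15)=1120 f(21,17)=189 f(21,19)=20 f(21,21)=1
Σ_s f(21,s) = 352716
P = 352716/2097152 = 88179/524288

Answer: 88179/524288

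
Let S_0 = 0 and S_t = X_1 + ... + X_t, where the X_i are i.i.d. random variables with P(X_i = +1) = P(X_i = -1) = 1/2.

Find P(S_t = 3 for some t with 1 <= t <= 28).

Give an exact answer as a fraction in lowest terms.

Answer: 19179317/33554432

Derivation:
Count via complement. Let g(t,s) = #length-t paths at position s with S_1..S_t all ≠ 3.
g(t,s) = g(t-1,s-1) + g(t-1,s+1) for s ≠ 3; g(t,3) = 0.
t=0: g(0,0)=1
t=1: g(1,-1)=1 g(1,1)=1
t=2: g(2,-2)=1 g(2,0)=2 g(2,2)=1
t=3: g(3,-3)=1 g(3,-1)=3 g(3,1)=3
t=4: g(4,-4)=1 g(4,-2)=4 g(4,0)=6 g(4,2)=3
t=5: g(5,-5)=1 g(5,-3)=5 g(5,-1)=10 g(5,1)=9
t=6: g(6,-6)=1 g(6,-4)=6 g(6,-2)=15 g(6,0)=19 g(6,2)=9
t=7: g(7,-7)=1 g(7,-5)=7 g(7,-3)=21 g(7,-1)=34 g(7,1)=28
t=8: g(8,-8)=1 g(8,-6)=8 g(8,-4)=28 g(8,-2)=55 g(8,0)=62 g(8,2)=28
t=9: g(9,-9)=1 g(9,-7)=9 g(9,-5)=36 g(9,-3)=83 g(9,-1)=117 g(9,1)=90
t=10: g(10,-10)=1 g(10,-8)=10 g(10,-6)=45 g(10,-4)=119 g(10,-2)=200 g(10,0)=207 g(10,2)=90
t=11: g(11,-11)=1 g(11,-9)=11 g(11,-7)=55 g(11,-5)=164 g(11,-3)=319 g(11,-1)=407 g(11,1)=297
t=12: g(12,-12)=1 g(12,-10)=12 g(12,-8)=66 g(12,-6)=219 g(12,-4)=483 g(12,-2)=726 g(12,0)=704 g(12,2)=297
t=13: g(13,-13)=1 g(13,-11)=13 g(13,-9)=78 g(13,-7)=285 g(13,-5)=702 g(13,-3)=1209 g(13,-1)=1430 g(13,1)=1001
t=14: g(14,-14)=1 g(14,-12)=14 g(14,-10)=91 g(14,-8)=363 g(14,-6)=987 g(14,-4)=1911 g(14,-2)=2639 g(14,0)=2431 g(14,2)=1001
t=15: g(15,-15)=1 g(15,-13)=15 g(15,-11)=105 g(15,-9)=454 g(15,-7)=1350 g(15,-5)=2898 g(15,-3)=4550 g(15,-1)=5070 g(15,1)=3432
t=16: g(16,-16)=1 g(16,-14)=16 g(16,-12)=120 g(16,-10)=559 g(16,-8)=1804 g(16,-6)=4248 g(16,-4)=7448 g(16,-2)=9620 g(16,0)=8502 g(16,2)=3432
t=17: g(17,-17)=1 g(17,-15)=17 g(17,-13)=136 g(17,-11)=679 g(17,-9)=2363 g(17,-7)=6052 g(17,-5)=11696 g(17,-3)=17068 g(17,-1)=18122 g(17,1)=11934
t=18: g(18,-18)=1 g(18,-16)=18 g(18,-14)=153 g(18,-12)=815 g(18,-10)=3042 g(18,-8)=8415 g(18,-6)=17748 g(18,-4)=28764 g(18,-2)=35190 g(18,0)=30056 g(18,2)=11934
t=19: g(19,-19)=1 g(19,-17)=19 g(19,-15)=171 g(19,-13)=968 g(19,-11)=3857 g(19,-9)=11457 g(19,-7)=26163 g(19,-5)=46512 g(19,-3)=63954 g(19,-1)=65246 g(19,1)=41990
t=20: g(20,-20)=1 g(20,-18)=20 g(20,-16)=190 g(20,-14)=1139 g(20,-12)=4825 g(20,-10)=15314 g(20,-8)=37620 g(20,-6)=72675 g(20,-4)=110466 g(20,-2)=129200 g(20,0)=107236 g(20,2)=41990
t=21: g(21,-21)=1 g(21,-19)=21 g(21,-17)=210 g(21,-15)=1329 g(21,-13)=5964 g(21,-11)=20139 g(21,-9)=52934 g(21,-7)=110295 g(21,-5)=183141 g(21,-3)=239666 g(21,-1)=236436 g(21,1)=149226
t=22: g(22,-22)=1 g(22,-20)=22 g(22,-18)=231 g(22,-16)=1539 g(22,-14)=7293 g(22,-12)=26103 g(22,-10)=73073 g(22,-8)=163229 g(22,-6)=293436 g(22,-4)=422807 g(22,-2)=476102 g(22,0)=385662 g(22,2)=149226
t=23: g(23,-23)=1 g(23,-21)=23 g(23,-19)=253 g(23,-17)=1770 g(23,-15)=8832 g(23,-13)=33396 g(23,-11)=99176 g(23,-9)=236302 g(23,-7)=456665 g(23,-5)=716243 g(23,-3)=898909 g(23,-1)=861764 g(23,1)=534888
t=24: g(24,-24)=1 g(24,-22)=24 g(24,-20)=276 g(24,-18)=2023 g(24,-16)=10602 g(24,-14)=42228 g(24,-12)=132572 g(24,-10)=335478 g(24,-8)=692967 g(24,-6)=1172908 g(24,-4)=1615152 g(24,-2)=1760673 g(24,0)=1396652 g(24,2)=534888
t=25: g(25,-25)=1 g(25,-23)=25 g(25,-21)=300 g(25,-19)=2299 g(25,-17)=12625 g(25,-15)=52830 g(25,-13)=174800 g(25,-11)=468050 g(25,-9)=1028445 g(25,-7)=1865875 g(25,-5)=2788060 g(25,-3)=3375825 g(25,-1)=3157325 g(25,1)=1931540
t=26: g(26,-26)=1 g(26,-24)=26 g(26,-22)=325 g(26,-20)=2599 g(26,-18)=14924 g(26,-16)=65455 g(26,-14)=227630 g(26,-12)=642850 g(26,-10)=1496495 g(26,-8)=2894320 g(26,-6)=4653935 g(26,-4)=6163885 g(26,-2)=6533150 g(26,0)=5088865 g(26,2)=1931540
t=27: g(27,-27)=1 g(27,-25)=27 g(27,-23)=351 g(27,-21)=2924 g(27,-19)=17523 g(27,-17)=80379 g(27,-15)=293085 g(27,-13)=870480 g(27,-11)=2139345 g(27,-9)=4390815 g(27,-7)=7548255 g(27,-5)=10817820 g(27,-3)=12697035 g(27,-1)=11622015 g(27,1)=7020405
t=28: g(28,-28)=1 g(28,-26)=28 g(28,-24)=378 g(28,-22)=3275 g(28,-20)=20447 g(28,-18)=97902 g(28,-16)=373464 g(28,-14)=1163565 g(28,-12)=3009825 g(28,-10)=6530160 g(28,-8)=11939070 g(28,-6)=18366075 g(28,-4)=23514855 g(28,-2)=24319050 g(28,0)=18642420 g(28,2)=7020405
Paths never hitting 3: Σ_s g(28,s) = 115000920
Paths hitting 3: 2^28 - 115000920 = 153434536
P = 153434536/268435456 = 19179317/33554432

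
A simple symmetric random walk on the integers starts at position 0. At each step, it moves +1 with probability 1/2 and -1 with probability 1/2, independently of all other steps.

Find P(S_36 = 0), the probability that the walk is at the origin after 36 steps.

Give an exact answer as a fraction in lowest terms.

Answer: 2268783825/17179869184

Derivation:
To return to 0 after 36 steps: need exactly 18 steps of +1 and 18 of -1.
Favorable paths: C(36,18) = 9075135300
Total paths: 2^36 = 68719476736
P = 9075135300/68719476736 = 2268783825/17179869184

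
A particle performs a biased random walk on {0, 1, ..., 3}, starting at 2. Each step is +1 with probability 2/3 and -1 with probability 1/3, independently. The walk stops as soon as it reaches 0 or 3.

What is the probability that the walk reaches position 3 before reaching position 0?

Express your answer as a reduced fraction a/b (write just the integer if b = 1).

Biased walk: p = 2/3, q = 1/3, r = q/p = 1/2
Gambler's ruin: P(hit 3 before 0 | start at 2) = (1 - r^a)/(1 - r^N)
r^2 = 1/4; r^3 = 1/8
P = (1 - 1/4) / (1 - 1/8) = 3/4 / 7/8 = 6/7

Answer: 6/7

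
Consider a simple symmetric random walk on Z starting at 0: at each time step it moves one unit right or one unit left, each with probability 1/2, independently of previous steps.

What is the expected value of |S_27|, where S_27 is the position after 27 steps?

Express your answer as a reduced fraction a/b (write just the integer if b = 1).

S_27 takes values m ≡ 1 (mod 2) with |m| ≤ 27; P(S_27=m) = C(27,(27+m)/2)/2^27.
Total paths: 2^27 = 134217728
Distribution: P(S=-27)=1/134217728, P(S=-25)=27/134217728, P(S=-23)=351/134217728, P(S=-21)=2925/134217728, P(S=-19)=17550/134217728, P(S=-17)=80730/134217728, P(S=-15)=296010/134217728, P(S=-13)=888030/134217728, P(S=-11)=2220075/134217728, P(S=-9)=4686825/134217728, P(S=-7)=8436285/134217728, P(S=-5)=13037895/134217728, P(S=-3)=17383860/134217728, P(S=-1)=20058300/134217728, P(S=1)=20058300/134217728, P(S=3)=17383860/134217728, P(S=5)=13037895/134217728, P(S=7)=8436285/134217728, P(S=9)=4686825/134217728, P(S=11)=2220075/134217728, P(S=13)=888030/134217728, P(S=15)=296010/134217728, P(S=17)=80730/134217728, P(S=19)=17550/134217728, P(S=21)=2925/134217728, P(S=23)=351/134217728, P(S=25)=27/134217728, P(S=27)=1/134217728
E[|S_27|] = Σ_m |m|·P(S_27=m) = 561632400/134217728 = 35102025/8388608

Answer: 35102025/8388608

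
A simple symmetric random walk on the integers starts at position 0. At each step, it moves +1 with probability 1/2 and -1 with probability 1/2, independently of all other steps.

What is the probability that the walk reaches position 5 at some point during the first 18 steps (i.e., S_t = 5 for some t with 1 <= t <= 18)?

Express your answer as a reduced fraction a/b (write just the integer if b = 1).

Count via complement. Let g(t,s) = #length-t paths at position s with S_1..S_t all ≠ 5.
g(t,s) = g(t-1,s-1) + g(t-1,s+1) for s ≠ 5; g(t,5) = 0.
t=0: g(0,0)=1
t=1: g(1,-1)=1 g(1,1)=1
t=2: g(2,-2)=1 g(2,0)=2 g(2,2)=1
t=3: g(3,-3)=1 g(3,-1)=3 g(3,1)=3 g(3,3)=1
t=4: g(4,-4)=1 g(4,-2)=4 g(4,0)=6 g(4,2)=4 g(4,4)=1
t=5: g(5,-5)=1 g(5,-3)=5 g(5,-1)=10 g(5,1)=10 g(5,3)=5
t=6: g(6,-6)=1 g(6,-4)=6 g(6,-2)=15 g(6,0)=20 g(6,2)=15 g(6,4)=5
t=7: g(7,-7)=1 g(7,-5)=7 g(7,-3)=21 g(7,-1)=35 g(7,1)=35 g(7,3)=20
t=8: g(8,-8)=1 g(8,-6)=8 g(8,-4)=28 g(8,-2)=56 g(8,0)=70 g(8,2)=55 g(8,4)=20
t=9: g(9,-9)=1 g(9,-7)=9 g(9,-5)=36 g(9,-3)=84 g(9,-1)=126 g(9,1)=125 g(9,3)=75
t=10: g(10,-10)=1 g(10,-8)=10 g(10,-6)=45 g(10,-4)=120 g(10,-2)=210 g(10,0)=251 g(10,2)=200 g(10,4)=75
t=11: g(11,-11)=1 g(11,-9)=11 g(11,-7)=55 g(11,-5)=165 g(11,-3)=330 g(11,-1)=461 g(11,1)=451 g(11,3)=275
t=12: g(12,-12)=1 g(12,-10)=12 g(12,-8)=66 g(12,-6)=220 g(12,-4)=495 g(12,-2)=791 g(12,0)=912 g(12,2)=726 g(12,4)=275
t=13: g(13,-13)=1 g(13,-11)=13 g(13,-9)=78 g(13,-7)=286 g(13,-5)=715 g(13,-3)=1286 g(13,-1)=1703 g(13,1)=1638 g(13,3)=1001
t=14: g(14,-14)=1 g(14,-12)=14 g(14,-10)=91 g(14,-8)=364 g(14,-6)=1001 g(14,-4)=2001 g(14,-2)=2989 g(14,0)=3341 g(14,2)=2639 g(14,4)=1001
t=15: g(15,-15)=1 g(15,-13)=15 g(15,-11)=105 g(15,-9)=455 g(15,-7)=1365 g(15,-5)=3002 g(15,-3)=4990 g(15,-1)=6330 g(15,1)=5980 g(15,3)=3640
t=16: g(16,-16)=1 g(16,-14)=16 g(16,-12)=120 g(16,-10)=560 g(16,-8)=1820 g(16,-6)=4367 g(16,-4)=7992 g(16,-2)=11320 g(16,0)=12310 g(16,2)=9620 g(16,4)=3640
t=17: g(17,-17)=1 g(17,-15)=17 g(17,-13)=136 g(17,-11)=680 g(17,-9)=2380 g(17,-7)=6187 g(17,-5)=12359 g(17,-3)=19312 g(17,-1)=23630 g(17,1)=21930 g(17,3)=13260
t=18: g(18,-18)=1 g(18,-16)=18 g(18,-14)=153 g(18,-12)=816 g(18,-10)=3060 g(18,-8)=8567 g(18,-6)=18546 g(18,-4)=31671 g(18,-2)=42942 g(18,0)=45560 g(18,2)=35190 g(18,4)=13260
Paths never hitting 5: Σ_s g(18,s) = 199784
Paths hitting 5: 2^18 - 199784 = 62360
P = 62360/262144 = 7795/32768

Answer: 7795/32768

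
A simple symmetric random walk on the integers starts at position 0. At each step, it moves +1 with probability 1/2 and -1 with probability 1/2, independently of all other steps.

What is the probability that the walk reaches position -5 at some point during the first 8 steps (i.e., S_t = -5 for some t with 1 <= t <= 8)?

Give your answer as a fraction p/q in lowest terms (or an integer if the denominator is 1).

Answer: 9/128

Derivation:
Count via complement. Let g(t,s) = #length-t paths at position s with S_1..S_t all ≠ -5.
g(t,s) = g(t-1,s-1) + g(t-1,s+1) for s ≠ -5; g(t,-5) = 0.
t=0: g(0,0)=1
t=1: g(1,-1)=1 g(1,1)=1
t=2: g(2,-2)=1 g(2,0)=2 g(2,2)=1
t=3: g(3,-3)=1 g(3,-1)=3 g(3,1)=3 g(3,3)=1
t=4: g(4,-4)=1 g(4,-2)=4 g(4,0)=6 g(4,2)=4 g(4,4)=1
t=5: g(5,-3)=5 g(5,-1)=10 g(5,1)=10 g(5,3)=5 g(5,5)=1
t=6: g(6,-4)=5 g(6,-2)=15 g(6,0)=20 g(6,2)=15 g(6,4)=6 g(6,6)=1
t=7: g(7,-3)=20 g(7,-1)=35 g(7,1)=35 g(7,3)=21 g(7,5)=7 g(7,7)=1
t=8: g(8,-4)=20 g(8,-2)=55 g(8,0)=70 g(8,2)=56 g(8,4)=28 g(8,6)=8 g(8,8)=1
Paths never hitting -5: Σ_s g(8,s) = 238
Paths hitting -5: 2^8 - 238 = 18
P = 18/256 = 9/128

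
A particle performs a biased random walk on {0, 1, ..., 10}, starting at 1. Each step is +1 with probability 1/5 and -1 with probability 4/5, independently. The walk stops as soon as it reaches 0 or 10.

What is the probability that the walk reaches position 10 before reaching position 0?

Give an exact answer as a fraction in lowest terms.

Biased walk: p = 1/5, q = 4/5, r = q/p = 4
Gambler's ruin: P(hit 10 before 0 | start at 1) = (1 - r^a)/(1 - r^N)
r^1 = 4; r^10 = 1048576
P = (1 - 4) / (1 - 1048576) = -3 / -1048575 = 1/349525

Answer: 1/349525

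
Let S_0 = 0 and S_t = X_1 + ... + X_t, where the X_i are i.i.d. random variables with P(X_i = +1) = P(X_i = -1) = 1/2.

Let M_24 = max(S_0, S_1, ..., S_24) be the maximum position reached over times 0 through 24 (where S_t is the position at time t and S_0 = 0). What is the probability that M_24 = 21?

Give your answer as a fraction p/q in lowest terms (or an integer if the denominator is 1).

Answer: 3/2097152

Derivation:
Let M_24 = max(S_0,...,S_24). Use the reflection principle: for j ≥ 1, #{paths with M_24 ≥ j} = #{S_24 ≥ j} + #{S_24 ≥ j+1}.
By reflection, #{M_24 ≥ 21} = #{S_24 ≥ 21} + #{S_24 ≥ 22} = 25 + 25 = 50.
#{M_24 ≥ 22} = #{S_24 ≥ 22} + #{S_24 ≥ 23} = 25 + 1 = 26.
#{M_24 = 21} = 50 - 26 = 24.
P(M_24 = 21) = 24/16777216 = 3/2097152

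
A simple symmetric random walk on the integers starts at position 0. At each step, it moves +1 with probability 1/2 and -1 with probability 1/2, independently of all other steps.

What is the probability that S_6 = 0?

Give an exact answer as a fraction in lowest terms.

Answer: 5/16

Derivation:
To return to 0 after 6 steps: need exactly 3 steps of +1 and 3 of -1.
Favorable paths: C(6,3) = 20
Total paths: 2^6 = 64
P = 20/64 = 5/16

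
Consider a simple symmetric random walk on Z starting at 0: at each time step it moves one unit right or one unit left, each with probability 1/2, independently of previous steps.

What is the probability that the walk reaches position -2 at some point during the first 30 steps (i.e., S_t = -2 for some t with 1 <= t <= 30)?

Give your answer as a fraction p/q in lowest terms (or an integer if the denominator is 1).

Count via complement. Let g(t,s) = #length-t paths at position s with S_1..S_t all ≠ -2.
g(t,s) = g(t-1,s-1) + g(t-1,s+1) for s ≠ -2; g(t,-2) = 0.
t=0: g(0,0)=1
t=1: g(1,-1)=1 g(1,1)=1
t=2: g(2,0)=2 g(2,2)=1
t=3: g(3,-1)=2 g(3,1)=3 g(3,3)=1
t=4: g(4,0)=5 g(4,2)=4 g(4,4)=1
t=5: g(5,-1)=5 g(5,1)=9 g(5,3)=5 g(5,5)=1
t=6: g(6,0)=14 g(6,2)=14 g(6,4)=6 g(6,6)=1
t=7: g(7,-1)=14 g(7,1)=28 g(7,3)=20 g(7,5)=7 g(7,7)=1
t=8: g(8,0)=42 g(8,2)=48 g(8,4)=27 g(8,6)=8 g(8,8)=1
t=9: g(9,-1)=42 g(9,1)=90 g(9,3)=75 g(9,5)=35 g(9,7)=9 g(9,9)=1
t=10: g(10,0)=132 g(10,2)=165 g(10,4)=110 g(10,6)=44 g(10,8)=10 g(10,10)=1
t=11: g(11,-1)=132 g(11,1)=297 g(11,3)=275 g(11,5)=154 g(11,7)=54 g(11,9)=11 g(11,11)=1
t=12: g(12,0)=429 g(12,2)=572 g(12,4)=429 g(12,6)=208 g(12,8)=65 g(12,10)=12 g(12,12)=1
t=13: g(13,-1)=429 g(13,1)=1001 g(13,3)=1001 g(13,5)=637 g(13,7)=273 g(13,9)=77 g(13,11)=13 g(13,13)=1
t=14: g(14,0)=1430 g(14,2)=2002 g(14,4)=1638 g(14,6)=910 g(14,8)=350 g(14,10)=90 g(14,12)=14 g(14,14)=1
t=15: g(15,-1)=1430 g(15,1)=3432 g(15,3)=3640 g(15,5)=2548 g(15,7)=1260 g(15,9)=440 g(15,11)=104 g(15,13)=15 g(15,15)=1
t=16: g(16,0)=4862 g(16,2)=7072 g(16,4)=6188 g(16,6)=3808 g(16,8)=1700 g(16,10)=544 g(16,12)=119 g(16,14)=16 g(16,16)=1
t=17: g(17,-1)=4862 g(17,1)=11934 g(17,3)=13260 g(17,5)=9996 g(17,7)=5508 g(17,9)=2244 g(17,11)=663 g(17,13)=135 g(17,15)=17 g(17,17)=1
t=18: g(18,0)=16796 g(18,2)=25194 g(18,4)=23256 g(18,6)=15504 g(18,8)=7752 g(18,10)=2907 g(18,12)=798 g(18,14)=152 g(18,16)=18 g(18,18)=1
t=19: g(19,-1)=16796 g(19,1)=41990 g(19,3)=48450 g(19,5)=38760 g(19,7)=23256 g(19,9)=10659 g(19,11)=3705 g(19,13)=950 g(19,15)=170 g(19,17)=19 g(19,19)=1
t=20: g(20,0)=58786 g(20,2)=90440 g(20,4)=87210 g(20,6)=62016 g(20,8)=33915 g(20,10)=14364 g(20,12)=4655 g(20,14)=1120 g(20,16)=189 g(20,18)=20 g(20,20)=1
t=21: g(21,-1)=58786 g(21,1)=149226 g(21,3)=177650 g(21,5)=149226 g(21,7)=95931 g(21,9)=48279 g(21,11)=19019 g(21,13)=5775 g(21,15)=1309 g(21,17)=209 g(21,19)=21 g(21,21)=1
t=22: g(22,0)=208012 g(22,2)=326876 g(22,4)=326876 g(22,6)=245157 g(22,8)=144210 g(22,10)=67298 g(22,12)=24794 g(22,14)=7084 g(22,16)=1518 g(22,18)=230 g(22,20)=22 g(22,22)=1
t=23: g(23,-1)=208012 g(23,1)=534888 g(23,3)=653752 g(23,5)=572033 g(23,7)=389367 g(23,9)=211508 g(23,11)=92092 g(23,13)=31878 g(23,15)=8602 g(23,17)=1748 g(23,19)=252 g(23,21)=23 g(23,23)=1
t=24: g(24,0)=742900 g(24,2)=1188640 g(24,4)=1225785 g(24,6)=961400 g(24,8)=600875 g(24,10)=303600 g(24,12)=123970 g(24,14)=40480 g(24,16)=10350 g(24,18)=2000 g(24,20)=275 g(24,22)=24 g(24,24)=1
t=25: g(25,-1)=742900 g(25,1)=1931540 g(25,3)=2414425 g(25,5)=2187185 g(25,7)=1562275 g(25,9)=904475 g(25,11)=427570 g(25,13)=164450 g(25,15)=50830 g(25,17)=12350 g(25,19)=2275 g(25,21)=299 g(25,23)=25 g(25,25)=1
t=26: g(26,0)=2674440 g(26,2)=4345965 g(26,4)=4601610 g(26,6)=3749460 g(26,8)=2466750 g(26,10)=1332045 g(26,12)=592020 g(26,14)=215280 g(26,16)=63180 g(26,18)=14625 g(26,20)=2574 g(26,22)=324 g(26,24)=26 g(26,26)=1
t=27: g(27,-1)=2674440 g(27,1)=7020405 g(27,3)=8947575 g(27,5)=8351070 g(27,7)=6216210 g(27,9)=3798795 g(27,11)=1924065 g(27,13)=807300 g(27,15)=278460 g(27,17)=77805 g(27,19)=17199 g(27,21)=2898 g(27,23)=350 g(27,25)=27 g(27,27)=1
t=28: g(28,0)=9694845 g(28,2)=15967980 g(28,4)=17298645 g(28,6)=14567280 g(28,8)=10015005 g(28,10)=5722860 g(28,12)=2731365 g(28,14)=1085760 g(28,16)=356265 g(28,18)=95004 g(28,20)=20097 g(28,22)=3248 g(28,24)=377 g(28,26)=28 g(28,28)=1
t=29: g(29,-1)=9694845 g(29,1)=25662825 g(29,3)=33266625 g(29,5)=31865925 g(29,7)=24582285 g(29,9)=15737865 g(29,11)=8454225 g(29,13)=3817125 g(29,15)=1442025 g(29,17)=451269 g(29,19)=115101 g(29,21)=23345 g(29,23)=3625 g(29,25)=405 g(29,27)=29 g(29,29)=1
t=30: g(30,0)=35357670 g(30,2)=58929450 g(30,4)=65132550 g(30,6)=56448210 g(30,8)=40320150 g(30,10)=24192090 g(30,12)=12271350 g(30,14)=5259150 g(30,16)=1893294 g(30,18)=566370 g(30,20)=138446 g(30,22)=26970 g(30,24)=4030 g(30,26)=434 g(30,28)=30 g(30,30)=1
Paths never hitting -2: Σ_s g(30,s) = 300540195
Paths hitting -2: 2^30 - 300540195 = 773201629
P = 773201629/1073741824 = 773201629/1073741824

Answer: 773201629/1073741824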